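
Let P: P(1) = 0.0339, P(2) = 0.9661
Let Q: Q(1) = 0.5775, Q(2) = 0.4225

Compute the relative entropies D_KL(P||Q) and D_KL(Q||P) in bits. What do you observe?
D_KL(P||Q) = 1.0141 bits, D_KL(Q||P) = 1.8581 bits. The two directions give different values (D_KL(Q||P) exceeds D_KL(P||Q) by 0.8440 bits): KL divergence is asymmetric.

D_KL(P||Q) = Σ P(x) log₂(P(x)/Q(x))

Computing term by term:
  P(1)·log₂(P(1)/Q(1)) = 0.0339·log₂(0.0339/0.5775) = -0.13867
  P(2)·log₂(P(2)/Q(2)) = 0.9661·log₂(0.9661/0.4225) = 1.15277

D_KL(P||Q) = -0.13867 + 1.15277 = 1.01410 ≈ 1.0141 bits

D_KL(Q||P) = Σ Q(x) log₂(Q(x)/P(x))

Computing term by term:
  Q(1)·log₂(Q(1)/P(1)) = 0.5775·log₂(0.5775/0.0339) = 2.36224
  Q(2)·log₂(Q(2)/P(2)) = 0.4225·log₂(0.4225/0.9661) = -0.50414

D_KL(Q||P) = 2.36224 - 0.50414 = 1.85810 ≈ 1.8581 bits

These are NOT equal (difference: 0.8440 bits). KL divergence is asymmetric: D_KL(P||Q) ≠ D_KL(Q||P) in general.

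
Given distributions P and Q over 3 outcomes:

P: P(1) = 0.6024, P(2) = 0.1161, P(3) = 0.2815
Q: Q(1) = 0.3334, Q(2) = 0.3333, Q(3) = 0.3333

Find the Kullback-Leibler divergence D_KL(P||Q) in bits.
0.2689 bits

D_KL(P||Q) = Σ P(x) log₂(P(x)/Q(x))

Computing term by term:
  P(1)·log₂(P(1)/Q(1)) = 0.6024·log₂(0.6024/0.3334) = 0.51413
  P(2)·log₂(P(2)/Q(2)) = 0.1161·log₂(0.1161/0.3333) = -0.17664
  P(3)·log₂(P(3)/Q(3)) = 0.2815·log₂(0.2815/0.3333) = -0.06860

D_KL(P||Q) = 0.51413 - 0.17664 - 0.06860 = 0.26889 ≈ 0.2689 bits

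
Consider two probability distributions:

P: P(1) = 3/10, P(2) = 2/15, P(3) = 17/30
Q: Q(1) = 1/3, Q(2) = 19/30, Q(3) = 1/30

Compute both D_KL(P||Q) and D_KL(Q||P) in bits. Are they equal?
D_KL(P||Q) = 1.9709 bits, D_KL(Q||P) = 1.3381 bits. No, they are not equal.

D_KL(P||Q) = Σ P(x) log₂(P(x)/Q(x))

Computing term by term:
  P(1)·log₂(P(1)/Q(1)) = (3/10)·log₂((3/10)/(1/3)) = -0.04560
  P(2)·log₂(P(2)/Q(2)) = (2/15)·log₂((2/15)/(19/30)) = -0.29972
  P(3)·log₂(P(3)/Q(3)) = (17/30)·log₂((17/30)/(1/30)) = 2.31623

D_KL(P||Q) = -0.04560 - 0.29972 + 2.31623 = 1.97091 ≈ 1.9709 bits

D_KL(Q||P) = Σ Q(x) log₂(Q(x)/P(x))

Computing term by term:
  Q(1)·log₂(Q(1)/P(1)) = (1/3)·log₂((1/3)/(3/10)) = 0.05067
  Q(2)·log₂(Q(2)/P(2)) = (19/30)·log₂((19/30)/(2/15)) = 1.42369
  Q(3)·log₂(Q(3)/P(3)) = (1/30)·log₂((1/30)/(17/30)) = -0.13625

D_KL(Q||P) = 0.05067 + 1.42369 - 0.13625 = 1.33811 ≈ 1.3381 bits

These are NOT equal (difference: 0.6328 bits). KL divergence is asymmetric: D_KL(P||Q) ≠ D_KL(Q||P) in general.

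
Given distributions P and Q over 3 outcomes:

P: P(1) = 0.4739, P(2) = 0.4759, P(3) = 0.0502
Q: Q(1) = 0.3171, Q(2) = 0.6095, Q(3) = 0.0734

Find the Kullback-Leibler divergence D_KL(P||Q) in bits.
0.0773 bits

D_KL(P||Q) = Σ P(x) log₂(P(x)/Q(x))

Computing term by term:
  P(1)·log₂(P(1)/Q(1)) = 0.4739·log₂(0.4739/0.3171) = 0.27469
  P(2)·log₂(P(2)/Q(2)) = 0.4759·log₂(0.4759/0.6095) = -0.16988
  P(3)·log₂(P(3)/Q(3)) = 0.0502·log₂(0.0502/0.0734) = -0.02751

D_KL(P||Q) = 0.27469 - 0.16988 - 0.02751 = 0.07730 ≈ 0.0773 bits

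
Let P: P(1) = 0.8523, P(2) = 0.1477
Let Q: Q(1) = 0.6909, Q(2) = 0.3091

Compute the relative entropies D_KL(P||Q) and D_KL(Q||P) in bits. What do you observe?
D_KL(P||Q) = 0.1008 bits, D_KL(Q||P) = 0.1201 bits. The two directions give different values (D_KL(Q||P) exceeds D_KL(P||Q) by 0.0193 bits): KL divergence is asymmetric.

D_KL(P||Q) = Σ P(x) log₂(P(x)/Q(x))

Computing term by term:
  P(1)·log₂(P(1)/Q(1)) = 0.8523·log₂(0.8523/0.6909) = 0.25815
  P(2)·log₂(P(2)/Q(2)) = 0.1477·log₂(0.1477/0.3091) = -0.15736

D_KL(P||Q) = 0.25815 - 0.15736 = 0.10079 ≈ 0.1008 bits

D_KL(Q||P) = Σ Q(x) log₂(Q(x)/P(x))

Computing term by term:
  Q(1)·log₂(Q(1)/P(1)) = 0.6909·log₂(0.6909/0.8523) = -0.20926
  Q(2)·log₂(Q(2)/P(2)) = 0.3091·log₂(0.3091/0.1477) = 0.32932

D_KL(Q||P) = -0.20926 + 0.32932 = 0.12006 ≈ 0.1201 bits

These are NOT equal (difference: 0.0193 bits). KL divergence is asymmetric: D_KL(P||Q) ≠ D_KL(Q||P) in general.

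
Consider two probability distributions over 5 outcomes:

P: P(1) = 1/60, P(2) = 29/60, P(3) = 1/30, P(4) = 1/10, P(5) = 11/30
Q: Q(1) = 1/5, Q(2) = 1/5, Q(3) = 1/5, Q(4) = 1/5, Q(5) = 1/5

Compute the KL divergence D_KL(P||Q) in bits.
0.6900 bits

D_KL(P||Q) = Σ P(x) log₂(P(x)/Q(x))

Computing term by term:
  P(1)·log₂(P(1)/Q(1)) = (1/60)·log₂((1/60)/(1/5)) = -0.05975
  P(2)·log₂(P(2)/Q(2)) = (29/60)·log₂((29/60)/(1/5)) = 0.61529
  P(3)·log₂(P(3)/Q(3)) = (1/30)·log₂((1/30)/(1/5)) = -0.08617
  P(4)·log₂(P(4)/Q(4)) = (1/10)·log₂((1/10)/(1/5)) = -0.10000
  P(5)·log₂(P(5)/Q(5)) = (11/30)·log₂((11/30)/(1/5)) = 0.32064

D_KL(P||Q) = -0.05975 + 0.61529 - 0.08617 - 0.10000 + 0.32064 = 0.69001 ≈ 0.6900 bits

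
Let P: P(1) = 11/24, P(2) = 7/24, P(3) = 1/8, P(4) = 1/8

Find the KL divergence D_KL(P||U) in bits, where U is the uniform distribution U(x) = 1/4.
0.2157 bits

U(i) = 1/4 for all i

D_KL(P||U) = Σ P(x) log₂(P(x) / (1/4))
           = Σ P(x) log₂(P(x)) + log₂(4)
           = log₂(4) - H(P)

H(P) = -Σ P(x) log₂(P(x)):
  -P(1)·log₂(P(1)) = -(11/24)·log₂(11/24) = 0.51587
  -P(2)·log₂(P(2)) = -(7/24)·log₂(7/24) = 0.51847
  -P(3)·log₂(P(3)) = -(1/8)·log₂(1/8) = 0.37500
  -P(4)·log₂(P(4)) = -(1/8)·log₂(1/8) = 0.37500
H(P) = 0.51587 + 0.51847 + 0.37500 + 0.37500 = 1.78434 bits

log₂(4) = 2.00000 bits

D_KL(P||U) = 2.00000 - 1.78434 = 0.21566 ≈ 0.2157 bits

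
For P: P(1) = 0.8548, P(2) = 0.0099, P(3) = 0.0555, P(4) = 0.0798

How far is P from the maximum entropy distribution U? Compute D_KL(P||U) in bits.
1.2180 bits

U(i) = 1/4 for all i

D_KL(P||U) = Σ P(x) log₂(P(x) / (1/4))
           = Σ P(x) log₂(P(x)) + log₂(4)
           = log₂(4) - H(P)

H(P) = -Σ P(x) log₂(P(x)):
  -P(1)·log₂(P(1)) = -(0.8548)·log₂(0.8548) = 0.19348
  -P(2)·log₂(P(2)) = -(0.0099)·log₂(0.0099) = 0.06592
  -P(3)·log₂(P(3)) = -(0.0555)·log₂(0.0555) = 0.23151
  -P(4)·log₂(P(4)) = -(0.0798)·log₂(0.0798) = 0.29107
H(P) = 0.19348 + 0.06592 + 0.23151 + 0.29107 = 0.78198 bits

log₂(4) = 2.00000 bits

D_KL(P||U) = 2.00000 - 0.78198 = 1.21802 ≈ 1.2180 bits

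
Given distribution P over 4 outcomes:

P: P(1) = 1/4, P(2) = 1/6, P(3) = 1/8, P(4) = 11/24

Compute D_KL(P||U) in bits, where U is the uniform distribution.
0.1783 bits

U(i) = 1/4 for all i

D_KL(P||U) = Σ P(x) log₂(P(x) / (1/4))
           = Σ P(x) log₂(P(x)) + log₂(4)
           = log₂(4) - H(P)

H(P) = -Σ P(x) log₂(P(x)):
  -P(1)·log₂(P(1)) = -(1/4)·log₂(1/4) = 0.50000
  -P(2)·log₂(P(2)) = -(1/6)·log₂(1/6) = 0.43083
  -P(3)·log₂(P(3)) = -(1/8)·log₂(1/8) = 0.37500
  -P(4)·log₂(P(4)) = -(11/24)·log₂(11/24) = 0.51587
H(P) = 0.50000 + 0.43083 + 0.37500 + 0.51587 = 1.82170 bits

log₂(4) = 2.00000 bits

D_KL(P||U) = 2.00000 - 1.82170 = 0.17830 ≈ 0.1783 bits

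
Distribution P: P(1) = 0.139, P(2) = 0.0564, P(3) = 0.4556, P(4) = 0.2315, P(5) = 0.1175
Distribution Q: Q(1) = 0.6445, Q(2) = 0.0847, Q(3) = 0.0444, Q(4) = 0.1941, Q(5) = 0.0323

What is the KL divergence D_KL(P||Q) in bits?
1.4675 bits

D_KL(P||Q) = Σ P(x) log₂(P(x)/Q(x))

Computing term by term:
  P(1)·log₂(P(1)/Q(1)) = 0.139·log₂(0.139/0.6445) = -0.30762
  P(2)·log₂(P(2)/Q(2)) = 0.0564·log₂(0.0564/0.0847) = -0.03309
  P(3)·log₂(P(3)/Q(3)) = 0.4556·log₂(0.4556/0.0444) = 1.53042
  P(4)·log₂(P(4)/Q(4)) = 0.2315·log₂(0.2315/0.1941) = 0.05885
  P(5)·log₂(P(5)/Q(5)) = 0.1175·log₂(0.1175/0.0323) = 0.21891

D_KL(P||Q) = -0.30762 - 0.03309 + 1.53042 + 0.05885 + 0.21891 = 1.46747 ≈ 1.4675 bits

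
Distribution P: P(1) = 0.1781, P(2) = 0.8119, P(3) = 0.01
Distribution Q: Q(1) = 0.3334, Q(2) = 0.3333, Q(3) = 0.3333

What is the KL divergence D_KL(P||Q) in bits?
0.8312 bits

D_KL(P||Q) = Σ P(x) log₂(P(x)/Q(x))

Computing term by term:
  P(1)·log₂(P(1)/Q(1)) = 0.1781·log₂(0.1781/0.3334) = -0.16110
  P(2)·log₂(P(2)/Q(2)) = 0.8119·log₂(0.8119/0.3333) = 1.04287
  P(3)·log₂(P(3)/Q(3)) = 0.01·log₂(0.01/0.3333) = -0.05059

D_KL(P||Q) = -0.16110 + 1.04287 - 0.05059 = 0.83118 ≈ 0.8312 bits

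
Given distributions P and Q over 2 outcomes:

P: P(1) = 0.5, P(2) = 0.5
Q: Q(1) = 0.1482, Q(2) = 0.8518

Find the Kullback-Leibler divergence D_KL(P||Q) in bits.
0.4929 bits

D_KL(P||Q) = Σ P(x) log₂(P(x)/Q(x))

Computing term by term:
  P(1)·log₂(P(1)/Q(1)) = 0.5·log₂(0.5/0.1482) = 0.87719
  P(2)·log₂(P(2)/Q(2)) = 0.5·log₂(0.5/0.8518) = -0.38429

D_KL(P||Q) = 0.87719 - 0.38429 = 0.49290 ≈ 0.4929 bits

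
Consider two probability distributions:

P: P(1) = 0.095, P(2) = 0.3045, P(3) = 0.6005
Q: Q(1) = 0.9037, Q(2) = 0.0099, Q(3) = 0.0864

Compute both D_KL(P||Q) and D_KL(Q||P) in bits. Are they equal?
D_KL(P||Q) = 2.8760 bits, D_KL(Q||P) = 2.6463 bits. No, they are not equal.

D_KL(P||Q) = Σ P(x) log₂(P(x)/Q(x))

Computing term by term:
  P(1)·log₂(P(1)/Q(1)) = 0.095·log₂(0.095/0.9037) = -0.30874
  P(2)·log₂(P(2)/Q(2)) = 0.3045·log₂(0.3045/0.0099) = 1.50510
  P(3)·log₂(P(3)/Q(3)) = 0.6005·log₂(0.6005/0.0864) = 1.67964

D_KL(P||Q) = -0.30874 + 1.50510 + 1.67964 = 2.87600 ≈ 2.8760 bits

D_KL(Q||P) = Σ Q(x) log₂(Q(x)/P(x))

Computing term by term:
  Q(1)·log₂(Q(1)/P(1)) = 0.9037·log₂(0.9037/0.095) = 2.93688
  Q(2)·log₂(Q(2)/P(2)) = 0.0099·log₂(0.0099/0.3045) = -0.04893
  Q(3)·log₂(Q(3)/P(3)) = 0.0864·log₂(0.0864/0.6005) = -0.24167

D_KL(Q||P) = 2.93688 - 0.04893 - 0.24167 = 2.64628 ≈ 2.6463 bits

These are NOT equal (difference: 0.2297 bits). KL divergence is asymmetric: D_KL(P||Q) ≠ D_KL(Q||P) in general.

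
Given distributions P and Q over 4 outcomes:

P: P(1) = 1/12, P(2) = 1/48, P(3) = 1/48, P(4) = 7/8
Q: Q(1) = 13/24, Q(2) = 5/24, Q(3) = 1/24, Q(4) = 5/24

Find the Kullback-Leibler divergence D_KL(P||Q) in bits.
1.4965 bits

D_KL(P||Q) = Σ P(x) log₂(P(x)/Q(x))

Computing term by term:
  P(1)·log₂(P(1)/Q(1)) = (1/12)·log₂((1/12)/(13/24)) = -0.22504
  P(2)·log₂(P(2)/Q(2)) = (1/48)·log₂((1/48)/(5/24)) = -0.06921
  P(3)·log₂(P(3)/Q(3)) = (1/48)·log₂((1/48)/(1/24)) = -0.02083
  P(4)·log₂(P(4)/Q(4)) = (7/8)·log₂((7/8)/(5/24)) = 1.81159

D_KL(P||Q) = -0.22504 - 0.06921 - 0.02083 + 1.81159 = 1.49651 ≈ 1.4965 bits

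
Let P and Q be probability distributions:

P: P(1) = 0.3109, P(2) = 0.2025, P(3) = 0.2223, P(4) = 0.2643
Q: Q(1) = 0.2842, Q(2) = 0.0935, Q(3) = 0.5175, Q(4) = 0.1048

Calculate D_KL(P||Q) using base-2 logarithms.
0.3478 bits

D_KL(P||Q) = Σ P(x) log₂(P(x)/Q(x))

Computing term by term:
  P(1)·log₂(P(1)/Q(1)) = 0.3109·log₂(0.3109/0.2842) = 0.04028
  P(2)·log₂(P(2)/Q(2)) = 0.2025·log₂(0.2025/0.0935) = 0.22576
  P(3)·log₂(P(3)/Q(3)) = 0.2223·log₂(0.2223/0.5175) = -0.27100
  P(4)·log₂(P(4)/Q(4)) = 0.2643·log₂(0.2643/0.1048) = 0.35272

D_KL(P||Q) = 0.04028 + 0.22576 - 0.27100 + 0.35272 = 0.34776 ≈ 0.3478 bits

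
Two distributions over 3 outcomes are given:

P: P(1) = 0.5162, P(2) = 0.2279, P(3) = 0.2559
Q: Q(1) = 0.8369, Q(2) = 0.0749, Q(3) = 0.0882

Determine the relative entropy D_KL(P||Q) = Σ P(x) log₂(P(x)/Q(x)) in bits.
0.3993 bits

D_KL(P||Q) = Σ P(x) log₂(P(x)/Q(x))

Computing term by term:
  P(1)·log₂(P(1)/Q(1)) = 0.5162·log₂(0.5162/0.8369) = -0.35986
  P(2)·log₂(P(2)/Q(2)) = 0.2279·log₂(0.2279/0.0749) = 0.36586
  P(3)·log₂(P(3)/Q(3)) = 0.2559·log₂(0.2559/0.0882) = 0.39325

D_KL(P||Q) = -0.35986 + 0.36586 + 0.39325 = 0.39925 ≈ 0.3993 bits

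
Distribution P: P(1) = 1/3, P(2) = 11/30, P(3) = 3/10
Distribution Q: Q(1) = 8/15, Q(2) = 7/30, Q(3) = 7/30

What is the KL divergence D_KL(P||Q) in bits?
0.1218 bits

D_KL(P||Q) = Σ P(x) log₂(P(x)/Q(x))

Computing term by term:
  P(1)·log₂(P(1)/Q(1)) = (1/3)·log₂((1/3)/(8/15)) = -0.22602
  P(2)·log₂(P(2)/Q(2)) = (11/30)·log₂((11/30)/(7/30)) = 0.23909
  P(3)·log₂(P(3)/Q(3)) = (3/10)·log₂((3/10)/(7/30)) = 0.10877

D_KL(P||Q) = -0.22602 + 0.23909 + 0.10877 = 0.12184 ≈ 0.1218 bits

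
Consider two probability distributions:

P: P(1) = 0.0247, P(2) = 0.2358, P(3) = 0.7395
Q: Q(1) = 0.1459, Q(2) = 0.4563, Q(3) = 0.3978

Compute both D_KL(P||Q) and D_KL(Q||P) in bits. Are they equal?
D_KL(P||Q) = 0.3736 bits, D_KL(Q||P) = 0.4526 bits. No, they are not equal.

D_KL(P||Q) = Σ P(x) log₂(P(x)/Q(x))

Computing term by term:
  P(1)·log₂(P(1)/Q(1)) = 0.0247·log₂(0.0247/0.1459) = -0.06329
  P(2)·log₂(P(2)/Q(2)) = 0.2358·log₂(0.2358/0.4563) = -0.22458
  P(3)·log₂(P(3)/Q(3)) = 0.7395·log₂(0.7395/0.3978) = 0.66149

D_KL(P||Q) = -0.06329 - 0.22458 + 0.66149 = 0.37362 ≈ 0.3736 bits

D_KL(Q||P) = Σ Q(x) log₂(Q(x)/P(x))

Computing term by term:
  Q(1)·log₂(Q(1)/P(1)) = 0.1459·log₂(0.1459/0.0247) = 0.37385
  Q(2)·log₂(Q(2)/P(2)) = 0.4563·log₂(0.4563/0.2358) = 0.43459
  Q(3)·log₂(Q(3)/P(3)) = 0.3978·log₂(0.3978/0.7395) = -0.35583

D_KL(Q||P) = 0.37385 + 0.43459 - 0.35583 = 0.45261 ≈ 0.4526 bits

These are NOT equal (difference: 0.0790 bits). KL divergence is asymmetric: D_KL(P||Q) ≠ D_KL(Q||P) in general.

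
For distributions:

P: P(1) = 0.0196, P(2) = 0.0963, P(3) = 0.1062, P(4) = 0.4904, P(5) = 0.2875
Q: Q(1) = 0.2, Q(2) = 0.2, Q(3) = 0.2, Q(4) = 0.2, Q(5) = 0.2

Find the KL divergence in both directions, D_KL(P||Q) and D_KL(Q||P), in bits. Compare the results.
D_KL(P||Q) = 0.5209 bits, D_KL(Q||P) = 0.7002 bits. D_KL(Q||P) is larger than D_KL(P||Q) by 0.1793 bits; the two directions differ.

D_KL(P||Q) = Σ P(x) log₂(P(x)/Q(x))

Computing term by term:
  P(1)·log₂(P(1)/Q(1)) = 0.0196·log₂(0.0196/0.2) = -0.06568
  P(2)·log₂(P(2)/Q(2)) = 0.0963·log₂(0.0963/0.2) = -0.10154
  P(3)·log₂(P(3)/Q(3)) = 0.1062·log₂(0.1062/0.2) = -0.09698
  P(4)·log₂(P(4)/Q(4)) = 0.4904·log₂(0.4904/0.2) = 0.63456
  P(5)·log₂(P(5)/Q(5)) = 0.2875·log₂(0.2875/0.2) = 0.15052

D_KL(P||Q) = -0.06568 - 0.10154 - 0.09698 + 0.63456 + 0.15052 = 0.52088 ≈ 0.5209 bits

D_KL(Q||P) = Σ Q(x) log₂(Q(x)/P(x))

Computing term by term:
  Q(1)·log₂(Q(1)/P(1)) = 0.2·log₂(0.2/0.0196) = 0.67021
  Q(2)·log₂(Q(2)/P(2)) = 0.2·log₂(0.2/0.0963) = 0.21088
  Q(3)·log₂(Q(3)/P(3)) = 0.2·log₂(0.2/0.1062) = 0.18264
  Q(4)·log₂(Q(4)/P(4)) = 0.2·log₂(0.2/0.4904) = -0.25879
  Q(5)·log₂(Q(5)/P(5)) = 0.2·log₂(0.2/0.2875) = -0.10471

D_KL(Q||P) = 0.67021 + 0.21088 + 0.18264 - 0.25879 - 0.10471 = 0.70023 ≈ 0.7002 bits

These are NOT equal (difference: 0.1793 bits). KL divergence is asymmetric: D_KL(P||Q) ≠ D_KL(Q||P) in general.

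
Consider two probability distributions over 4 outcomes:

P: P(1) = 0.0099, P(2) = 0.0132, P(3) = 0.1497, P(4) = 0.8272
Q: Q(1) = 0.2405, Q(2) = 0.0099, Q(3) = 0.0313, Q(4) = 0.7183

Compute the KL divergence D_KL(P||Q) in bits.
0.4664 bits

D_KL(P||Q) = Σ P(x) log₂(P(x)/Q(x))

Computing term by term:
  P(1)·log₂(P(1)/Q(1)) = 0.0099·log₂(0.0099/0.2405) = -0.04556
  P(2)·log₂(P(2)/Q(2)) = 0.0132·log₂(0.0132/0.0099) = 0.00548
  P(3)·log₂(P(3)/Q(3)) = 0.1497·log₂(0.1497/0.0313) = 0.33800
  P(4)·log₂(P(4)/Q(4)) = 0.8272·log₂(0.8272/0.7183) = 0.16846

D_KL(P||Q) = -0.04556 + 0.00548 + 0.33800 + 0.16846 = 0.46638 ≈ 0.4664 bits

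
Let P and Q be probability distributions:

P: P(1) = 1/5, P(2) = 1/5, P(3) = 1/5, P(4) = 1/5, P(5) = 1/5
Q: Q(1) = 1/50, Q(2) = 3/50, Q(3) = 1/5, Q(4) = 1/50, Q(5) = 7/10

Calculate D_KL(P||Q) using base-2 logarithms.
1.3147 bits

D_KL(P||Q) = Σ P(x) log₂(P(x)/Q(x))

Computing term by term:
  P(1)·log₂(P(1)/Q(1)) = (1/5)·log₂((1/5)/(1/50)) = 0.66439
  P(2)·log₂(P(2)/Q(2)) = (1/5)·log₂((1/5)/(3/50)) = 0.34739
  P(3)·log₂(P(3)/Q(3)) = (1/5)·log₂((1/5)/(1/5)) = 0.00000
  P(4)·log₂(P(4)/Q(4)) = (1/5)·log₂((1/5)/(1/50)) = 0.66439
  P(5)·log₂(P(5)/Q(5)) = (1/5)·log₂((1/5)/(7/10)) = -0.36147

D_KL(P||Q) = 0.66439 + 0.34739 + 0.00000 + 0.66439 - 0.36147 = 1.31470 ≈ 1.3147 bits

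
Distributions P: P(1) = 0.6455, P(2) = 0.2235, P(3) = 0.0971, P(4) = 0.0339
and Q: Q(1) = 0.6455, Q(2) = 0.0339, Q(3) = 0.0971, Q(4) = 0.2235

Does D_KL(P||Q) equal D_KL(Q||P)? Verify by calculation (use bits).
D_KL(P||Q) = 0.5159 bits, D_KL(Q||P) = 0.5159 bits. Yes — for this pair D_KL(P||Q) = D_KL(Q||P).

D_KL(P||Q) = Σ P(x) log₂(P(x)/Q(x))

Computing term by term:
  P(1)·log₂(P(1)/Q(1)) = 0.6455·log₂(0.6455/0.6455) = 0.00000
  P(2)·log₂(P(2)/Q(2)) = 0.2235·log₂(0.2235/0.0339) = 0.60813
  P(3)·log₂(P(3)/Q(3)) = 0.0971·log₂(0.0971/0.0971) = 0.00000
  P(4)·log₂(P(4)/Q(4)) = 0.0339·log₂(0.0339/0.2235) = -0.09224

D_KL(P||Q) = 0.00000 + 0.60813 + 0.00000 - 0.09224 = 0.51589 ≈ 0.5159 bits

D_KL(Q||P) = Σ Q(x) log₂(Q(x)/P(x))

Computing term by term:
  Q(1)·log₂(Q(1)/P(1)) = 0.6455·log₂(0.6455/0.6455) = 0.00000
  Q(2)·log₂(Q(2)/P(2)) = 0.0339·log₂(0.0339/0.2235) = -0.09224
  Q(3)·log₂(Q(3)/P(3)) = 0.0971·log₂(0.0971/0.0971) = 0.00000
  Q(4)·log₂(Q(4)/P(4)) = 0.2235·log₂(0.2235/0.0339) = 0.60813

D_KL(Q||P) = 0.00000 - 0.09224 + 0.00000 + 0.60813 = 0.51589 ≈ 0.5159 bits

These ARE equal here. Q is P with outcomes relabeled (Q(2) = P(4), Q(4) = P(2)) by a relabeling that is its own inverse, so the two sums contain exactly the same terms in a different order. This is a special case — KL divergence is not symmetric in general: D_KL(P||Q) ≠ D_KL(Q||P) for most P, Q.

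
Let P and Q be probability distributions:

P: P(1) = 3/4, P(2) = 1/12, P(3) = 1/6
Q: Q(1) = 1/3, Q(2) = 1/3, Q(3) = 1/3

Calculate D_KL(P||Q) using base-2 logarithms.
0.5441 bits

D_KL(P||Q) = Σ P(x) log₂(P(x)/Q(x))

Computing term by term:
  P(1)·log₂(P(1)/Q(1)) = (3/4)·log₂((3/4)/(1/3)) = 0.87744
  P(2)·log₂(P(2)/Q(2)) = (1/12)·log₂((1/12)/(1/3)) = -0.16667
  P(3)·log₂(P(3)/Q(3)) = (1/6)·log₂((1/6)/(1/3)) = -0.16667

D_KL(P||Q) = 0.87744 - 0.16667 - 0.16667 = 0.54410 ≈ 0.5441 bits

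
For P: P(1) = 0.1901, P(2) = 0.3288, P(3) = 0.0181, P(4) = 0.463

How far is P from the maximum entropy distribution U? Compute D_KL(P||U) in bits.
0.3979 bits

U(i) = 1/4 for all i

D_KL(P||U) = Σ P(x) log₂(P(x) / (1/4))
           = Σ P(x) log₂(P(x)) + log₂(4)
           = log₂(4) - H(P)

H(P) = -Σ P(x) log₂(P(x)):
  -P(1)·log₂(P(1)) = -(0.1901)·log₂(0.1901) = 0.45532
  -P(2)·log₂(P(2)) = -(0.3288)·log₂(0.3288) = 0.52763
  -P(3)·log₂(P(3)) = -(0.0181)·log₂(0.0181) = 0.10476
  -P(4)·log₂(P(4)) = -(0.463)·log₂(0.463) = 0.51435
H(P) = 0.45532 + 0.52763 + 0.10476 + 0.51435 = 1.60206 bits

log₂(4) = 2.00000 bits

D_KL(P||U) = 2.00000 - 1.60206 = 0.39794 ≈ 0.3979 bits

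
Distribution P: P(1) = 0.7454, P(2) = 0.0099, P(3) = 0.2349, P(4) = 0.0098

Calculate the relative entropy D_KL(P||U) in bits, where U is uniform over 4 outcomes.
1.0618 bits

U(i) = 1/4 for all i

D_KL(P||U) = Σ P(x) log₂(P(x) / (1/4))
           = Σ P(x) log₂(P(x)) + log₂(4)
           = log₂(4) - H(P)

H(P) = -Σ P(x) log₂(P(x)):
  -P(1)·log₂(P(1)) = -(0.7454)·log₂(0.7454) = 0.31598
  -P(2)·log₂(P(2)) = -(0.0099)·log₂(0.0099) = 0.06592
  -P(3)·log₂(P(3)) = -(0.2349)·log₂(0.2349) = 0.49091
  -P(4)·log₂(P(4)) = -(0.0098)·log₂(0.0098) = 0.06540
H(P) = 0.31598 + 0.06592 + 0.49091 + 0.06540 = 0.93821 bits

log₂(4) = 2.00000 bits

D_KL(P||U) = 2.00000 - 0.93821 = 1.06179 ≈ 1.0618 bits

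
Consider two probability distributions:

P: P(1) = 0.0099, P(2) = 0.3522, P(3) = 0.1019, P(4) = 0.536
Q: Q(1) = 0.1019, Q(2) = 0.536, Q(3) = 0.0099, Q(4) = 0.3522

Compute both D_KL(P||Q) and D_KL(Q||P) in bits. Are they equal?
D_KL(P||Q) = 0.4208 bits, D_KL(Q||P) = 0.4208 bits. Yes, in this case they are equal (although KL divergence is not symmetric in general).

D_KL(P||Q) = Σ P(x) log₂(P(x)/Q(x))

Computing term by term:
  P(1)·log₂(P(1)/Q(1)) = 0.0099·log₂(0.0099/0.1019) = -0.03330
  P(2)·log₂(P(2)/Q(2)) = 0.3522·log₂(0.3522/0.536) = -0.21338
  P(3)·log₂(P(3)/Q(3)) = 0.1019·log₂(0.1019/0.0099) = 0.34275
  P(4)·log₂(P(4)/Q(4)) = 0.536·log₂(0.536/0.3522) = 0.32473

D_KL(P||Q) = -0.03330 - 0.21338 + 0.34275 + 0.32473 = 0.42080 ≈ 0.4208 bits

D_KL(Q||P) = Σ Q(x) log₂(Q(x)/P(x))

Computing term by term:
  Q(1)·log₂(Q(1)/P(1)) = 0.1019·log₂(0.1019/0.0099) = 0.34275
  Q(2)·log₂(Q(2)/P(2)) = 0.536·log₂(0.536/0.3522) = 0.32473
  Q(3)·log₂(Q(3)/P(3)) = 0.0099·log₂(0.0099/0.1019) = -0.03330
  Q(4)·log₂(Q(4)/P(4)) = 0.3522·log₂(0.3522/0.536) = -0.21338

D_KL(Q||P) = 0.34275 + 0.32473 - 0.03330 - 0.21338 = 0.42080 ≈ 0.4208 bits

These ARE equal here. Q is P with outcomes relabeled (Q(1) = P(3), Q(2) = P(4), Q(3) = P(1), Q(4) = P(2)) by a relabeling that is its own inverse, so the two sums contain exactly the same terms in a different order. This is a special case — KL divergence is not symmetric in general: D_KL(P||Q) ≠ D_KL(Q||P) for most P, Q.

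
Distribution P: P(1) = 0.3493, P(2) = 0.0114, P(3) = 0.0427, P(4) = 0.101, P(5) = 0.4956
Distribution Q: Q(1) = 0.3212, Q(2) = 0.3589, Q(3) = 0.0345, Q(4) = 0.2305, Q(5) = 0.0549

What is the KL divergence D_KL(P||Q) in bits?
1.4516 bits

D_KL(P||Q) = Σ P(x) log₂(P(x)/Q(x))

Computing term by term:
  P(1)·log₂(P(1)/Q(1)) = 0.3493·log₂(0.3493/0.3212) = 0.04226
  P(2)·log₂(P(2)/Q(2)) = 0.0114·log₂(0.0114/0.3589) = -0.05673
  P(3)·log₂(P(3)/Q(3)) = 0.0427·log₂(0.0427/0.0345) = 0.01314
  P(4)·log₂(P(4)/Q(4)) = 0.101·log₂(0.101/0.2305) = -0.12023
  P(5)·log₂(P(5)/Q(5)) = 0.4956·log₂(0.4956/0.0549) = 1.57318

D_KL(P||Q) = 0.04226 - 0.05673 + 0.01314 - 0.12023 + 1.57318 = 1.45162 ≈ 1.4516 bits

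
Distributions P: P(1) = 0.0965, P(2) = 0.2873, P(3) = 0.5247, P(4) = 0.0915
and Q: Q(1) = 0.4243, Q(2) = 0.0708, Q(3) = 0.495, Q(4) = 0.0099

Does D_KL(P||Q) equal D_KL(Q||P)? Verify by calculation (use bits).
D_KL(P||Q) = 0.7121 bits, D_KL(Q||P) = 0.6901 bits. No — D_KL(P||Q) ≠ D_KL(Q||P) for this pair.

D_KL(P||Q) = Σ P(x) log₂(P(x)/Q(x))

Computing term by term:
  P(1)·log₂(P(1)/Q(1)) = 0.0965·log₂(0.0965/0.4243) = -0.20617
  P(2)·log₂(P(2)/Q(2)) = 0.2873·log₂(0.2873/0.0708) = 0.58056
  P(3)·log₂(P(3)/Q(3)) = 0.5247·log₂(0.5247/0.495) = 0.04411
  P(4)·log₂(P(4)/Q(4)) = 0.0915·log₂(0.0915/0.0099) = 0.29356

D_KL(P||Q) = -0.20617 + 0.58056 + 0.04411 + 0.29356 = 0.71206 ≈ 0.7121 bits

D_KL(Q||P) = Σ Q(x) log₂(Q(x)/P(x))

Computing term by term:
  Q(1)·log₂(Q(1)/P(1)) = 0.4243·log₂(0.4243/0.0965) = 0.90651
  Q(2)·log₂(Q(2)/P(2)) = 0.0708·log₂(0.0708/0.2873) = -0.14307
  Q(3)·log₂(Q(3)/P(3)) = 0.495·log₂(0.495/0.5247) = -0.04161
  Q(4)·log₂(Q(4)/P(4)) = 0.0099·log₂(0.0099/0.0915) = -0.03176

D_KL(Q||P) = 0.90651 - 0.14307 - 0.04161 - 0.03176 = 0.69007 ≈ 0.6901 bits

These are NOT equal (difference: 0.0220 bits). KL divergence is asymmetric: D_KL(P||Q) ≠ D_KL(Q||P) in general.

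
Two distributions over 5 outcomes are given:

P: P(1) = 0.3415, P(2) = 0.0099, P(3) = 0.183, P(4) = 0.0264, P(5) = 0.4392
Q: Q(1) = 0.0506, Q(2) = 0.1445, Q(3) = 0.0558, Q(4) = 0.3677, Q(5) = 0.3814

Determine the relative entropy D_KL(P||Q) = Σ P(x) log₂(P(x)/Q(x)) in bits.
1.2051 bits

D_KL(P||Q) = Σ P(x) log₂(P(x)/Q(x))

Computing term by term:
  P(1)·log₂(P(1)/Q(1)) = 0.3415·log₂(0.3415/0.0506) = 0.94072
  P(2)·log₂(P(2)/Q(2)) = 0.0099·log₂(0.0099/0.1445) = -0.03829
  P(3)·log₂(P(3)/Q(3)) = 0.183·log₂(0.183/0.0558) = 0.31357
  P(4)·log₂(P(4)/Q(4)) = 0.0264·log₂(0.0264/0.3677) = -0.10032
  P(5)·log₂(P(5)/Q(5)) = 0.4392·log₂(0.4392/0.3814) = 0.08941

D_KL(P||Q) = 0.94072 - 0.03829 + 0.31357 - 0.10032 + 0.08941 = 1.20509 ≈ 1.2051 bits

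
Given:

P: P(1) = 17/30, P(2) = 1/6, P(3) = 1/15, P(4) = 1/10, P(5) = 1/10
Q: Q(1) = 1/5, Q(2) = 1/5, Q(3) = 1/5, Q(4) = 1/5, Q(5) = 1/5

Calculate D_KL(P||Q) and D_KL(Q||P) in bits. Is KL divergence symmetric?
D_KL(P||Q) = 0.5019 bits, D_KL(Q||P) = 0.4691 bits. No, KL divergence is not symmetric.

D_KL(P||Q) = Σ P(x) log₂(P(x)/Q(x))

Computing term by term:
  P(1)·log₂(P(1)/Q(1)) = (17/30)·log₂((17/30)/(1/5)) = 0.85142
  P(2)·log₂(P(2)/Q(2)) = (1/6)·log₂((1/6)/(1/5)) = -0.04384
  P(3)·log₂(P(3)/Q(3)) = (1/15)·log₂((1/15)/(1/5)) = -0.10566
  P(4)·log₂(P(4)/Q(4)) = (1/10)·log₂((1/10)/(1/5)) = -0.10000
  P(5)·log₂(P(5)/Q(5)) = (1/10)·log₂((1/10)/(1/5)) = -0.10000

D_KL(P||Q) = 0.85142 - 0.04384 - 0.10566 - 0.10000 - 0.10000 = 0.50192 ≈ 0.5019 bits

D_KL(Q||P) = Σ Q(x) log₂(Q(x)/P(x))

Computing term by term:
  Q(1)·log₂(Q(1)/P(1)) = (1/5)·log₂((1/5)/(17/30)) = -0.30050
  Q(2)·log₂(Q(2)/P(2)) = (1/5)·log₂((1/5)/(1/6)) = 0.05261
  Q(3)·log₂(Q(3)/P(3)) = (1/5)·log₂((1/5)/(1/15)) = 0.31699
  Q(4)·log₂(Q(4)/P(4)) = (1/5)·log₂((1/5)/(1/10)) = 0.20000
  Q(5)·log₂(Q(5)/P(5)) = (1/5)·log₂((1/5)/(1/10)) = 0.20000

D_KL(Q||P) = -0.30050 + 0.05261 + 0.31699 + 0.20000 + 0.20000 = 0.46910 ≈ 0.4691 bits

These are NOT equal (difference: 0.0328 bits). KL divergence is asymmetric: D_KL(P||Q) ≠ D_KL(Q||P) in general.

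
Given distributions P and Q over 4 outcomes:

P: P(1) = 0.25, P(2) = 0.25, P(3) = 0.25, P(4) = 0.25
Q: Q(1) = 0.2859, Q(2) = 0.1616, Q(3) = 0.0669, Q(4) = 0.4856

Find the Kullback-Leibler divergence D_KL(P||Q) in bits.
0.3450 bits

D_KL(P||Q) = Σ P(x) log₂(P(x)/Q(x))

Computing term by term:
  P(1)·log₂(P(1)/Q(1)) = 0.25·log₂(0.25/0.2859) = -0.04840
  P(2)·log₂(P(2)/Q(2)) = 0.25·log₂(0.25/0.1616) = 0.15738
  P(3)·log₂(P(3)/Q(3)) = 0.25·log₂(0.25/0.0669) = 0.47546
  P(4)·log₂(P(4)/Q(4)) = 0.25·log₂(0.25/0.4856) = -0.23946

D_KL(P||Q) = -0.04840 + 0.15738 + 0.47546 - 0.23946 = 0.34498 ≈ 0.3450 bits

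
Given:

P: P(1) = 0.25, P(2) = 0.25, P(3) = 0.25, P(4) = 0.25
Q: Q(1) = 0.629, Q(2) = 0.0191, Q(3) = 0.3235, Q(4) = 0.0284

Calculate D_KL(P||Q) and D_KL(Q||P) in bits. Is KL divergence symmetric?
D_KL(P||Q) = 1.2863 bits, D_KL(Q||P) = 0.7976 bits. No, KL divergence is not symmetric.

D_KL(P||Q) = Σ P(x) log₂(P(x)/Q(x))

Computing term by term:
  P(1)·log₂(P(1)/Q(1)) = 0.25·log₂(0.25/0.629) = -0.33278
  P(2)·log₂(P(2)/Q(2)) = 0.25·log₂(0.25/0.0191) = 0.92757
  P(3)·log₂(P(3)/Q(3)) = 0.25·log₂(0.25/0.3235) = -0.09296
  P(4)·log₂(P(4)/Q(4)) = 0.25·log₂(0.25/0.0284) = 0.78449

D_KL(P||Q) = -0.33278 + 0.92757 - 0.09296 + 0.78449 = 1.28632 ≈ 1.2863 bits

D_KL(Q||P) = Σ Q(x) log₂(Q(x)/P(x))

Computing term by term:
  Q(1)·log₂(Q(1)/P(1)) = 0.629·log₂(0.629/0.25) = 0.83728
  Q(2)·log₂(Q(2)/P(2)) = 0.0191·log₂(0.0191/0.25) = -0.07087
  Q(3)·log₂(Q(3)/P(3)) = 0.3235·log₂(0.3235/0.25) = 0.12029
  Q(4)·log₂(Q(4)/P(4)) = 0.0284·log₂(0.0284/0.25) = -0.08912

D_KL(Q||P) = 0.83728 - 0.07087 + 0.12029 - 0.08912 = 0.79758 ≈ 0.7976 bits

These are NOT equal (difference: 0.4887 bits). KL divergence is asymmetric: D_KL(P||Q) ≠ D_KL(Q||P) in general.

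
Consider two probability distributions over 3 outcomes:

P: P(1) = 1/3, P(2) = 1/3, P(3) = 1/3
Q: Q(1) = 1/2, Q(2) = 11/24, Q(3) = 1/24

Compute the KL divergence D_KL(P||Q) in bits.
0.6519 bits

D_KL(P||Q) = Σ P(x) log₂(P(x)/Q(x))

Computing term by term:
  P(1)·log₂(P(1)/Q(1)) = (1/3)·log₂((1/3)/(1/2)) = -0.19499
  P(2)·log₂(P(2)/Q(2)) = (1/3)·log₂((1/3)/(11/24)) = -0.15314
  P(3)·log₂(P(3)/Q(3)) = (1/3)·log₂((1/3)/(1/24)) = 1.00000

D_KL(P||Q) = -0.19499 - 0.15314 + 1.00000 = 0.65187 ≈ 0.6519 bits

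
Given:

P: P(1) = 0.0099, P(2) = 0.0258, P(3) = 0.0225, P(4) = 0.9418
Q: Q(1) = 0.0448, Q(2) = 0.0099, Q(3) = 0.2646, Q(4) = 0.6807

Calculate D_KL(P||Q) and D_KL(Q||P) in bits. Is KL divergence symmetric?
D_KL(P||Q) = 0.3752 bits, D_KL(Q||P) = 0.7059 bits. No, KL divergence is not symmetric.

D_KL(P||Q) = Σ P(x) log₂(P(x)/Q(x))

Computing term by term:
  P(1)·log₂(P(1)/Q(1)) = 0.0099·log₂(0.0099/0.0448) = -0.02156
  P(2)·log₂(P(2)/Q(2)) = 0.0258·log₂(0.0258/0.0099) = 0.03565
  P(3)·log₂(P(3)/Q(3)) = 0.0225·log₂(0.0225/0.2646) = -0.08001
  P(4)·log₂(P(4)/Q(4)) = 0.9418·log₂(0.9418/0.6807) = 0.44114

D_KL(P||Q) = -0.02156 + 0.03565 - 0.08001 + 0.44114 = 0.37522 ≈ 0.3752 bits

D_KL(Q||P) = Σ Q(x) log₂(Q(x)/P(x))

Computing term by term:
  Q(1)·log₂(Q(1)/P(1)) = 0.0448·log₂(0.0448/0.0099) = 0.09757
  Q(2)·log₂(Q(2)/P(2)) = 0.0099·log₂(0.0099/0.0258) = -0.01368
  Q(3)·log₂(Q(3)/P(3)) = 0.2646·log₂(0.2646/0.0225) = 0.94087
  Q(4)·log₂(Q(4)/P(4)) = 0.6807·log₂(0.6807/0.9418) = -0.31884

D_KL(Q||P) = 0.09757 - 0.01368 + 0.94087 - 0.31884 = 0.70592 ≈ 0.7059 bits

These are NOT equal (difference: 0.3307 bits). KL divergence is asymmetric: D_KL(P||Q) ≠ D_KL(Q||P) in general.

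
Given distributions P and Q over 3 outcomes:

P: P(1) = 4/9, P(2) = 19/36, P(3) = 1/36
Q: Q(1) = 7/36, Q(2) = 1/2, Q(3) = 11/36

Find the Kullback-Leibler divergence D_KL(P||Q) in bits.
0.4751 bits

D_KL(P||Q) = Σ P(x) log₂(P(x)/Q(x))

Computing term by term:
  P(1)·log₂(P(1)/Q(1)) = (4/9)·log₂((4/9)/(7/36)) = 0.53006
  P(2)·log₂(P(2)/Q(2)) = (19/36)·log₂((19/36)/(1/2)) = 0.04117
  P(3)·log₂(P(3)/Q(3)) = (1/36)·log₂((1/36)/(11/36)) = -0.09610

D_KL(P||Q) = 0.53006 + 0.04117 - 0.09610 = 0.47513 ≈ 0.4751 bits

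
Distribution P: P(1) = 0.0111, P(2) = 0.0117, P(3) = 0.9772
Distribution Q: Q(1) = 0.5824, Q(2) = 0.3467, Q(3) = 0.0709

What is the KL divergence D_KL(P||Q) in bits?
3.5779 bits

D_KL(P||Q) = Σ P(x) log₂(P(x)/Q(x))

Computing term by term:
  P(1)·log₂(P(1)/Q(1)) = 0.0111·log₂(0.0111/0.5824) = -0.06342
  P(2)·log₂(P(2)/Q(2)) = 0.0117·log₂(0.0117/0.3467) = -0.05720
  P(3)·log₂(P(3)/Q(3)) = 0.9772·log₂(0.9772/0.0709) = 3.69850

D_KL(P||Q) = -0.06342 - 0.05720 + 3.69850 = 3.57788 ≈ 3.5779 bits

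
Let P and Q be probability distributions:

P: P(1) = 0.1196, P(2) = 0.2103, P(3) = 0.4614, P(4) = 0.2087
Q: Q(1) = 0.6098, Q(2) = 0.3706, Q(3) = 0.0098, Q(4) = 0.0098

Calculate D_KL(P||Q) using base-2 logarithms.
3.0320 bits

D_KL(P||Q) = Σ P(x) log₂(P(x)/Q(x))

Computing term by term:
  P(1)·log₂(P(1)/Q(1)) = 0.1196·log₂(0.1196/0.6098) = -0.28107
  P(2)·log₂(P(2)/Q(2)) = 0.2103·log₂(0.2103/0.3706) = -0.17190
  P(3)·log₂(P(3)/Q(3)) = 0.4614·log₂(0.4614/0.0098) = 2.56404
  P(4)·log₂(P(4)/Q(4)) = 0.2087·log₂(0.2087/0.0098) = 0.92089

D_KL(P||Q) = -0.28107 - 0.17190 + 2.56404 + 0.92089 = 3.03196 ≈ 3.0320 bits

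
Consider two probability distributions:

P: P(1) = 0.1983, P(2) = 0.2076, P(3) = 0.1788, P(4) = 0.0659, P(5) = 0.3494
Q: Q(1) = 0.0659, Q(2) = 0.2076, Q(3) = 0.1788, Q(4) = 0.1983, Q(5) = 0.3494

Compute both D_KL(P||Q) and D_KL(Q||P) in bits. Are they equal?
D_KL(P||Q) = 0.2104 bits, D_KL(Q||P) = 0.2104 bits. Yes, in this case they are equal (although KL divergence is not symmetric in general).

D_KL(P||Q) = Σ P(x) log₂(P(x)/Q(x))

Computing term by term:
  P(1)·log₂(P(1)/Q(1)) = 0.1983·log₂(0.1983/0.0659) = 0.31516
  P(2)·log₂(P(2)/Q(2)) = 0.2076·log₂(0.2076/0.2076) = 0.00000
  P(3)·log₂(P(3)/Q(3)) = 0.1788·log₂(0.1788/0.1788) = 0.00000
  P(4)·log₂(P(4)/Q(4)) = 0.0659·log₂(0.0659/0.1983) = -0.10474
  P(5)·log₂(P(5)/Q(5)) = 0.3494·log₂(0.3494/0.3494) = 0.00000

D_KL(P||Q) = 0.31516 + 0.00000 + 0.00000 - 0.10474 + 0.00000 = 0.21042 ≈ 0.2104 bits

D_KL(Q||P) = Σ Q(x) log₂(Q(x)/P(x))

Computing term by term:
  Q(1)·log₂(Q(1)/P(1)) = 0.0659·log₂(0.0659/0.1983) = -0.10474
  Q(2)·log₂(Q(2)/P(2)) = 0.2076·log₂(0.2076/0.2076) = 0.00000
  Q(3)·log₂(Q(3)/P(3)) = 0.1788·log₂(0.1788/0.1788) = 0.00000
  Q(4)·log₂(Q(4)/P(4)) = 0.1983·log₂(0.1983/0.0659) = 0.31516
  Q(5)·log₂(Q(5)/P(5)) = 0.3494·log₂(0.3494/0.3494) = 0.00000

D_KL(Q||P) = -0.10474 + 0.00000 + 0.00000 + 0.31516 + 0.00000 = 0.21042 ≈ 0.2104 bits

These ARE equal here. Q is P with outcomes relabeled (Q(1) = P(4), Q(4) = P(1)) by a relabeling that is its own inverse, so the two sums contain exactly the same terms in a different order. This is a special case — KL divergence is not symmetric in general: D_KL(P||Q) ≠ D_KL(Q||P) for most P, Q.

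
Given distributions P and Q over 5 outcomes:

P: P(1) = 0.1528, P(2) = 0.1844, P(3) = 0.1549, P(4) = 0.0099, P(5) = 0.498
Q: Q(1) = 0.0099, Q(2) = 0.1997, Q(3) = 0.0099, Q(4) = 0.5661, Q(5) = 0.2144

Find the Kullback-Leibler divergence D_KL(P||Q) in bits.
1.7444 bits

D_KL(P||Q) = Σ P(x) log₂(P(x)/Q(x))

Computing term by term:
  P(1)·log₂(P(1)/Q(1)) = 0.1528·log₂(0.1528/0.0099) = 0.60327
  P(2)·log₂(P(2)/Q(2)) = 0.1844·log₂(0.1844/0.1997) = -0.02121
  P(3)·log₂(P(3)/Q(3)) = 0.1549·log₂(0.1549/0.0099) = 0.61461
  P(4)·log₂(P(4)/Q(4)) = 0.0099·log₂(0.0099/0.5661) = -0.05779
  P(5)·log₂(P(5)/Q(5)) = 0.498·log₂(0.498/0.2144) = 0.60549

D_KL(P||Q) = 0.60327 - 0.02121 + 0.61461 - 0.05779 + 0.60549 = 1.74437 ≈ 1.7444 bits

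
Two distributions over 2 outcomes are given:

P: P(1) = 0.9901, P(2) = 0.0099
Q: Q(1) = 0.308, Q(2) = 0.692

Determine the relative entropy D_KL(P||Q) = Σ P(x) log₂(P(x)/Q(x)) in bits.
1.6073 bits

D_KL(P||Q) = Σ P(x) log₂(P(x)/Q(x))

Computing term by term:
  P(1)·log₂(P(1)/Q(1)) = 0.9901·log₂(0.9901/0.308) = 1.66797
  P(2)·log₂(P(2)/Q(2)) = 0.0099·log₂(0.0099/0.692) = -0.06066

D_KL(P||Q) = 1.66797 - 0.06066 = 1.60731 ≈ 1.6073 bits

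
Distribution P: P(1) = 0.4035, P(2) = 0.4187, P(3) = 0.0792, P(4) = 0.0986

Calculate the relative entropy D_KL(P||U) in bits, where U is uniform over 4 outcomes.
0.3265 bits

U(i) = 1/4 for all i

D_KL(P||U) = Σ P(x) log₂(P(x) / (1/4))
           = Σ P(x) log₂(P(x)) + log₂(4)
           = log₂(4) - H(P)

H(P) = -Σ P(x) log₂(P(x)):
  -P(1)·log₂(P(1)) = -(0.4035)·log₂(0.4035) = 0.52833
  -P(2)·log₂(P(2)) = -(0.4187)·log₂(0.4187) = 0.52589
  -P(3)·log₂(P(3)) = -(0.0792)·log₂(0.0792) = 0.28974
  -P(4)·log₂(P(4)) = -(0.0986)·log₂(0.0986) = 0.32955
H(P) = 0.52833 + 0.52589 + 0.28974 + 0.32955 = 1.67351 bits

log₂(4) = 2.00000 bits

D_KL(P||U) = 2.00000 - 1.67351 = 0.32649 ≈ 0.3265 bits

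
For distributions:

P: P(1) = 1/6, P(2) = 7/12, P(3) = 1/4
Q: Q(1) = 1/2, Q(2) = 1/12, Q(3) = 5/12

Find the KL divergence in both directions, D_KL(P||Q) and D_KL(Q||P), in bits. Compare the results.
D_KL(P||Q) = 1.1892 bits, D_KL(Q||P) = 0.8656 bits. D_KL(P||Q) is larger than D_KL(Q||P) by 0.3236 bits; the two directions differ.

D_KL(P||Q) = Σ P(x) log₂(P(x)/Q(x))

Computing term by term:
  P(1)·log₂(P(1)/Q(1)) = (1/6)·log₂((1/6)/(1/2)) = -0.26416
  P(2)·log₂(P(2)/Q(2)) = (7/12)·log₂((7/12)/(1/12)) = 1.63762
  P(3)·log₂(P(3)/Q(3)) = (1/4)·log₂((1/4)/(5/12)) = -0.18424

D_KL(P||Q) = -0.26416 + 1.63762 - 0.18424 = 1.18922 ≈ 1.1892 bits

D_KL(Q||P) = Σ Q(x) log₂(Q(x)/P(x))

Computing term by term:
  Q(1)·log₂(Q(1)/P(1)) = (1/2)·log₂((1/2)/(1/6)) = 0.79248
  Q(2)·log₂(Q(2)/P(2)) = (1/12)·log₂((1/12)/(7/12)) = -0.23395
  Q(3)·log₂(Q(3)/P(3)) = (5/12)·log₂((5/12)/(1/4)) = 0.30707

D_KL(Q||P) = 0.79248 - 0.23395 + 0.30707 = 0.86560 ≈ 0.8656 bits

These are NOT equal (difference: 0.3236 bits). KL divergence is asymmetric: D_KL(P||Q) ≠ D_KL(Q||P) in general.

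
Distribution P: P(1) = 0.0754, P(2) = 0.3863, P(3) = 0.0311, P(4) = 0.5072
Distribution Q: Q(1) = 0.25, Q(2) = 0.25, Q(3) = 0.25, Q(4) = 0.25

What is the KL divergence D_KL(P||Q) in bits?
0.5363 bits

D_KL(P||Q) = Σ P(x) log₂(P(x)/Q(x))

Computing term by term:
  P(1)·log₂(P(1)/Q(1)) = 0.0754·log₂(0.0754/0.25) = -0.13039
  P(2)·log₂(P(2)/Q(2)) = 0.3863·log₂(0.3863/0.25) = 0.24252
  P(3)·log₂(P(3)/Q(3)) = 0.0311·log₂(0.0311/0.25) = -0.09352
  P(4)·log₂(P(4)/Q(4)) = 0.5072·log₂(0.5072/0.25) = 0.51766

D_KL(P||Q) = -0.13039 + 0.24252 - 0.09352 + 0.51766 = 0.53627 ≈ 0.5363 bits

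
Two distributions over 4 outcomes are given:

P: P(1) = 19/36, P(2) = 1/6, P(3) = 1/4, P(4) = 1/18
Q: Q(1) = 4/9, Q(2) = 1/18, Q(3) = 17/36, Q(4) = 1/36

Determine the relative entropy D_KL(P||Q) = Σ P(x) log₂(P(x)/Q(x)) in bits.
0.2212 bits

D_KL(P||Q) = Σ P(x) log₂(P(x)/Q(x))

Computing term by term:
  P(1)·log₂(P(1)/Q(1)) = (19/36)·log₂((19/36)/(4/9)) = 0.13085
  P(2)·log₂(P(2)/Q(2)) = (1/6)·log₂((1/6)/(1/18)) = 0.26416
  P(3)·log₂(P(3)/Q(3)) = (1/4)·log₂((1/4)/(17/36)) = -0.22938
  P(4)·log₂(P(4)/Q(4)) = (1/18)·log₂((1/18)/(1/36)) = 0.05556

D_KL(P||Q) = 0.13085 + 0.26416 - 0.22938 + 0.05556 = 0.22119 ≈ 0.2212 bits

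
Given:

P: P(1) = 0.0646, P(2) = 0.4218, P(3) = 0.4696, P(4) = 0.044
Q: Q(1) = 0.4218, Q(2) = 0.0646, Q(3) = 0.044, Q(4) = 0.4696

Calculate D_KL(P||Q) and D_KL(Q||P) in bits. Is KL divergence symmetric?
D_KL(P||Q) = 2.4207 bits, D_KL(Q||P) = 2.4207 bits. The two values coincide for this particular pair, but no — KL divergence is not symmetric in general.

D_KL(P||Q) = Σ P(x) log₂(P(x)/Q(x))

Computing term by term:
  P(1)·log₂(P(1)/Q(1)) = 0.0646·log₂(0.0646/0.4218) = -0.17487
  P(2)·log₂(P(2)/Q(2)) = 0.4218·log₂(0.4218/0.0646) = 1.14179
  P(3)·log₂(P(3)/Q(3)) = 0.4696·log₂(0.4696/0.044) = 1.60409
  P(4)·log₂(P(4)/Q(4)) = 0.044·log₂(0.044/0.4696) = -0.15030

D_KL(P||Q) = -0.17487 + 1.14179 + 1.60409 - 0.15030 = 2.42071 ≈ 2.4207 bits

D_KL(Q||P) = Σ Q(x) log₂(Q(x)/P(x))

Computing term by term:
  Q(1)·log₂(Q(1)/P(1)) = 0.4218·log₂(0.4218/0.0646) = 1.14179
  Q(2)·log₂(Q(2)/P(2)) = 0.0646·log₂(0.0646/0.4218) = -0.17487
  Q(3)·log₂(Q(3)/P(3)) = 0.044·log₂(0.044/0.4696) = -0.15030
  Q(4)·log₂(Q(4)/P(4)) = 0.4696·log₂(0.4696/0.044) = 1.60409

D_KL(Q||P) = 1.14179 - 0.17487 - 0.15030 + 1.60409 = 2.42071 ≈ 2.4207 bits

These ARE equal here. Q is P with outcomes relabeled (Q(1) = P(2), Q(2) = P(1), Q(3) = P(4), Q(4) = P(3)) by a relabeling that is its own inverse, so the two sums contain exactly the same terms in a different order. This is a special case — KL divergence is not symmetric in general: D_KL(P||Q) ≠ D_KL(Q||P) for most P, Q.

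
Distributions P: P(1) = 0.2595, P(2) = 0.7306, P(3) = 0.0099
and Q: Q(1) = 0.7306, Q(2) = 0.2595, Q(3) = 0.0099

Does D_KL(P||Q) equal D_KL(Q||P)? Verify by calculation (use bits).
D_KL(P||Q) = 0.7035 bits, D_KL(Q||P) = 0.7035 bits. Yes — for this pair D_KL(P||Q) = D_KL(Q||P).

D_KL(P||Q) = Σ P(x) log₂(P(x)/Q(x))

Computing term by term:
  P(1)·log₂(P(1)/Q(1)) = 0.2595·log₂(0.2595/0.7306) = -0.38752
  P(2)·log₂(P(2)/Q(2)) = 0.7306·log₂(0.7306/0.2595) = 1.09104
  P(3)·log₂(P(3)/Q(3)) = 0.0099·log₂(0.0099/0.0099) = 0.00000

D_KL(P||Q) = -0.38752 + 1.09104 + 0.00000 = 0.70352 ≈ 0.7035 bits

D_KL(Q||P) = Σ Q(x) log₂(Q(x)/P(x))

Computing term by term:
  Q(1)·log₂(Q(1)/P(1)) = 0.7306·log₂(0.7306/0.2595) = 1.09104
  Q(2)·log₂(Q(2)/P(2)) = 0.2595·log₂(0.2595/0.7306) = -0.38752
  Q(3)·log₂(Q(3)/P(3)) = 0.0099·log₂(0.0099/0.0099) = 0.00000

D_KL(Q||P) = 1.09104 - 0.38752 + 0.00000 = 0.70352 ≈ 0.7035 bits

These ARE equal here. Q is P with outcomes relabeled (Q(1) = P(2), Q(2) = P(1)) by a relabeling that is its own inverse, so the two sums contain exactly the same terms in a different order. This is a special case — KL divergence is not symmetric in general: D_KL(P||Q) ≠ D_KL(Q||P) for most P, Q.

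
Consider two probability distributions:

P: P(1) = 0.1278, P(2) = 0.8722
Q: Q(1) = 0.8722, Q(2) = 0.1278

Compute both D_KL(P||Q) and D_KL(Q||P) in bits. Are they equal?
D_KL(P||Q) = 2.0626 bits, D_KL(Q||P) = 2.0626 bits. Yes, in this case they are equal (although KL divergence is not symmetric in general).

D_KL(P||Q) = Σ P(x) log₂(P(x)/Q(x))

Computing term by term:
  P(1)·log₂(P(1)/Q(1)) = 0.1278·log₂(0.1278/0.8722) = -0.35410
  P(2)·log₂(P(2)/Q(2)) = 0.8722·log₂(0.8722/0.1278) = 2.41667

D_KL(P||Q) = -0.35410 + 2.41667 = 2.06257 ≈ 2.0626 bits

D_KL(Q||P) = Σ Q(x) log₂(Q(x)/P(x))

Computing term by term:
  Q(1)·log₂(Q(1)/P(1)) = 0.8722·log₂(0.8722/0.1278) = 2.41667
  Q(2)·log₂(Q(2)/P(2)) = 0.1278·log₂(0.1278/0.8722) = -0.35410

D_KL(Q||P) = 2.41667 - 0.35410 = 2.06257 ≈ 2.0626 bits

These ARE equal here. Q is P with outcomes relabeled (Q(1) = P(2), Q(2) = P(1)) by a relabeling that is its own inverse, so the two sums contain exactly the same terms in a different order. This is a special case — KL divergence is not symmetric in general: D_KL(P||Q) ≠ D_KL(Q||P) for most P, Q.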